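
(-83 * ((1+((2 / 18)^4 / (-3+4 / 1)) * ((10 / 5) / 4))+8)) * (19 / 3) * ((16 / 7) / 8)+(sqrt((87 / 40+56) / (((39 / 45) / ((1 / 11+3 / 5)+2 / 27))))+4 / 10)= -930935053 / 688905+sqrt(1397990) / 165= -1344.16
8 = 8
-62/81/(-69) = 62/5589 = 0.01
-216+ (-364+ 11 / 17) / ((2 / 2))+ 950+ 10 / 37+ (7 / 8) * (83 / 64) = 119818633 / 322048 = 372.05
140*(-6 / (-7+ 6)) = 840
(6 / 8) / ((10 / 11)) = 33 / 40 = 0.82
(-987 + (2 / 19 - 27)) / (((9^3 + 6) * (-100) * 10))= 344 / 249375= 0.00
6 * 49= 294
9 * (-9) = -81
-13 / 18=-0.72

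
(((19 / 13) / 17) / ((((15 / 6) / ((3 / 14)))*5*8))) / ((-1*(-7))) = 57 / 2165800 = 0.00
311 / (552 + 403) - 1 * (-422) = 422.33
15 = 15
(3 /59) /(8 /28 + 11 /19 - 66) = -399 /511117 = -0.00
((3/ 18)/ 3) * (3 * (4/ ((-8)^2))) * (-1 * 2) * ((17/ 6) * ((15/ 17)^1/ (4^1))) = -5/ 384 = -0.01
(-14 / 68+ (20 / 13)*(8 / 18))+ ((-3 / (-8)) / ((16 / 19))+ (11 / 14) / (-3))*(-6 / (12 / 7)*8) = -4.66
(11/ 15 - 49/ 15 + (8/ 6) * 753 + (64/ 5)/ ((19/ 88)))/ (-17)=-302314/ 4845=-62.40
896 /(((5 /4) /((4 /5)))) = 14336 /25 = 573.44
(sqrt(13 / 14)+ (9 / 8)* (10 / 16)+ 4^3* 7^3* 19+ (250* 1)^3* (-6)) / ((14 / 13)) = -77652982199 / 896+ 13* sqrt(182) / 196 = -86666273.88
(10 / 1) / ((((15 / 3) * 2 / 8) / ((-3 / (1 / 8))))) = -192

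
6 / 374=3 / 187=0.02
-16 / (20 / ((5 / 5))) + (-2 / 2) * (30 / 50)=-7 / 5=-1.40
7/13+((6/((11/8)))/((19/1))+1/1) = 4804/2717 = 1.77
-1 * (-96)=96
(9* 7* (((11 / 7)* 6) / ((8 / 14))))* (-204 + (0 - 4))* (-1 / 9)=24024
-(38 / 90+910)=-40969 / 45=-910.42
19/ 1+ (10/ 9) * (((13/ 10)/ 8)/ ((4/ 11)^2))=23461/ 1152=20.37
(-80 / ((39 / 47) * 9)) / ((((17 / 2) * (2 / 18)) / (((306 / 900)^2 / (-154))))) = 3196 / 375375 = 0.01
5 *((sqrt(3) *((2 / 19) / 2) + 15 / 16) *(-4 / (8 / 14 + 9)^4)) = -180075 / 80604484 - 48020 *sqrt(3) / 382871299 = -0.00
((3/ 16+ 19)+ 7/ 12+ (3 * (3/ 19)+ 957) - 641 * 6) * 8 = -2616305/ 114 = -22950.04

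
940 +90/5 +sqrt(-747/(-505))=3 * sqrt(41915)/505 +958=959.22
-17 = -17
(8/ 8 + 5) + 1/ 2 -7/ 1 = -1/ 2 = -0.50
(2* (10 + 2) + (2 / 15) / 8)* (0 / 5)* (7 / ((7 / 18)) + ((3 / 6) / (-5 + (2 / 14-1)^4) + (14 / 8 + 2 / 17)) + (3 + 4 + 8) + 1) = 0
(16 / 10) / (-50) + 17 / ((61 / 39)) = 82631 / 7625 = 10.84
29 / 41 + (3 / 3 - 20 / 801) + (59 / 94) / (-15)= 1.64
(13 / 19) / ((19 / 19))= 13 / 19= 0.68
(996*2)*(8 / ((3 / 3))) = 15936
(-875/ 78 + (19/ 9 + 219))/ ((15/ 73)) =717079/ 702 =1021.48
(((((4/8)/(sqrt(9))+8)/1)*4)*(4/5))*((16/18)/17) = 3136/2295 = 1.37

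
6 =6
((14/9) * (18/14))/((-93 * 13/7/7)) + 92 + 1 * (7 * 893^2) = 6748922017/1209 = 5582234.92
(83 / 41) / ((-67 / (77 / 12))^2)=0.02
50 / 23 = 2.17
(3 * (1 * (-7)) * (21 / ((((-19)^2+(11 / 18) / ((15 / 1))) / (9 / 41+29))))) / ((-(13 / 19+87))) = 27655830 / 67944257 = 0.41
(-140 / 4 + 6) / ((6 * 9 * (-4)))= 29 / 216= 0.13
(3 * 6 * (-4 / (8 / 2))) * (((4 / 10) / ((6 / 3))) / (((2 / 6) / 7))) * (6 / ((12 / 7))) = -264.60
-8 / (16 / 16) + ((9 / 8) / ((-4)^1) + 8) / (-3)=-10.57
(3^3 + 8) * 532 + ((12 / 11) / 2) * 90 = 205360 / 11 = 18669.09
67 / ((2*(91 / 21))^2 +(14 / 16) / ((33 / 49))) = 53064 / 60517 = 0.88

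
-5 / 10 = -1 / 2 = -0.50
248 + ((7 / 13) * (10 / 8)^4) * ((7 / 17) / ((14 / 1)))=28066071 / 113152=248.04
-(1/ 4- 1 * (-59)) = -59.25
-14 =-14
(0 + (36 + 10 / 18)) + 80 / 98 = 16481 / 441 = 37.37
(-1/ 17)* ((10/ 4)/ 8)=-5/ 272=-0.02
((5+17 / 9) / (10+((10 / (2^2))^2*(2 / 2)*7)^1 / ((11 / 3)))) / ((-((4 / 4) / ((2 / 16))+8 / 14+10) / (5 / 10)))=-4774 / 564525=-0.01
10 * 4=40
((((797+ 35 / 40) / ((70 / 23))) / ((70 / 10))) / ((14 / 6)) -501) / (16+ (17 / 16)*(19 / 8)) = -106456104 / 4066265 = -26.18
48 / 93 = 0.52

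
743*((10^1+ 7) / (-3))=-12631 / 3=-4210.33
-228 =-228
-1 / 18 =-0.06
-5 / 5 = -1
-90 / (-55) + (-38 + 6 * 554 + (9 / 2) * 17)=74011 / 22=3364.14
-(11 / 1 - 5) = -6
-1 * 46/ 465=-46/ 465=-0.10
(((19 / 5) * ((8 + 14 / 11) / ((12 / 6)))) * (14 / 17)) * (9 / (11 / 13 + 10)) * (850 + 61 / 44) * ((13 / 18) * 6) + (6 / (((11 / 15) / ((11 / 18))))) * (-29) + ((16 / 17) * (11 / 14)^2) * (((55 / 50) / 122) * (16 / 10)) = 639681558649517 / 14448676550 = 44272.67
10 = 10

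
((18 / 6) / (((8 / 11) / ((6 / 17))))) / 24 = 33 / 544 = 0.06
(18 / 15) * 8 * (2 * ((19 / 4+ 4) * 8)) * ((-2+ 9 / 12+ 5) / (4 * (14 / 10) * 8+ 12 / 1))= 6300 / 71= 88.73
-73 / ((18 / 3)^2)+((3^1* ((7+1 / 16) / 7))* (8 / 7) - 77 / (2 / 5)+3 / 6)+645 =801617 / 1764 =454.43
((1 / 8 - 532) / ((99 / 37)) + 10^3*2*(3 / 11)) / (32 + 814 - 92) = 274565 / 597168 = 0.46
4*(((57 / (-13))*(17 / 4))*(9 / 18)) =-969 / 26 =-37.27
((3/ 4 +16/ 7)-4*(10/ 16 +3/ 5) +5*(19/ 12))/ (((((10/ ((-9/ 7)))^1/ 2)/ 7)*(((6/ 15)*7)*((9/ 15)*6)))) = -1271/ 1176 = -1.08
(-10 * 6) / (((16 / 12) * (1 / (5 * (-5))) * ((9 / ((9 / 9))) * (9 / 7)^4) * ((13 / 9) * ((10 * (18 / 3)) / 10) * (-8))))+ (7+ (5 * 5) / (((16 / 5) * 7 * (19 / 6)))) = 404914801 / 60501168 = 6.69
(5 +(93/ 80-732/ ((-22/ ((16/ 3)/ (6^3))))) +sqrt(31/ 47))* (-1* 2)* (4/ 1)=-165941/ 2970-8* sqrt(1457)/ 47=-62.37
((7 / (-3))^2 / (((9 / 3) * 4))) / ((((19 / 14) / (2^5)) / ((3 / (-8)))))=-686 / 171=-4.01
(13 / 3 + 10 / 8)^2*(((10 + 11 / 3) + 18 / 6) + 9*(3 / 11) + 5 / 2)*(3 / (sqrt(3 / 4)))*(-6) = -14009.06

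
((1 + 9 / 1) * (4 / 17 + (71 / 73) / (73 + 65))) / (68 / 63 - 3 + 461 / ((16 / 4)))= 17431260 / 815159537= 0.02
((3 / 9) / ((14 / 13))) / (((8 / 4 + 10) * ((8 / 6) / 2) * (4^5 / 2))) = 13 / 172032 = 0.00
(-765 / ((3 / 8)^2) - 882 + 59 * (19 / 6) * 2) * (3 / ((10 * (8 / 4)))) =-3569 / 4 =-892.25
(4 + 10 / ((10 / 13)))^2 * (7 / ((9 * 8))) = 2023 / 72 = 28.10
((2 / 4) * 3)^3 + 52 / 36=347 / 72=4.82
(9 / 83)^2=81 / 6889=0.01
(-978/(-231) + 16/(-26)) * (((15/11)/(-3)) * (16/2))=-144880/11011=-13.16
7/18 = 0.39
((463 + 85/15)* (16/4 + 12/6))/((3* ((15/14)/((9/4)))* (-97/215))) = -423206/97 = -4362.95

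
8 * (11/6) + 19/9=151/9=16.78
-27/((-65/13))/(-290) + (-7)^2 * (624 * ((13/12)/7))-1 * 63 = 6770023/1450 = 4668.98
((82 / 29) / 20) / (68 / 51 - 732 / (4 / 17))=-123 / 2705410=-0.00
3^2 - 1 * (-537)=546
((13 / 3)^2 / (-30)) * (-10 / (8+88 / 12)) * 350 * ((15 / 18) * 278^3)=1588543638500 / 621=2558041285.83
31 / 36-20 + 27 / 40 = -6647 / 360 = -18.46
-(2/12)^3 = -1/216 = -0.00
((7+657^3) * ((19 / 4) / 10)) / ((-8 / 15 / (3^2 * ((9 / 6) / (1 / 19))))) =-1036569326175 / 16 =-64785582885.94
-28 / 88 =-7 / 22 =-0.32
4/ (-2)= -2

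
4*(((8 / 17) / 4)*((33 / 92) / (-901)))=-66 / 352291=-0.00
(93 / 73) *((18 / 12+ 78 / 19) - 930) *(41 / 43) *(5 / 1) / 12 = -223232085 / 477128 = -467.87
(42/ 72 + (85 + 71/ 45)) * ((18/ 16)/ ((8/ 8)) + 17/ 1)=454981/ 288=1579.80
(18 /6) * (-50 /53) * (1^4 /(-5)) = 30 /53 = 0.57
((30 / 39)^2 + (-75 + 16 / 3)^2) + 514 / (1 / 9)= 14419135 / 1521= 9480.04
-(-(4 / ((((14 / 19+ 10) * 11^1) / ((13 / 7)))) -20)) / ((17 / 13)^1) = -1017809 / 66759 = -15.25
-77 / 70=-11 / 10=-1.10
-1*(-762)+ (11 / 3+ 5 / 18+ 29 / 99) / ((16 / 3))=805511 / 1056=762.79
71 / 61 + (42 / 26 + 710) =565234 / 793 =712.78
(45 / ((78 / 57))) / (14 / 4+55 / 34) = 4845 / 754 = 6.43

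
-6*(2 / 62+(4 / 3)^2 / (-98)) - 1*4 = -18614 / 4557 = -4.08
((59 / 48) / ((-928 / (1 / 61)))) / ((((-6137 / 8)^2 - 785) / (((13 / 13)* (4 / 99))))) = -59 / 39522718897794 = -0.00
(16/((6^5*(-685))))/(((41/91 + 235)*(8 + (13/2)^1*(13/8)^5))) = -1490944/9542249626209255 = -0.00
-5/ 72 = -0.07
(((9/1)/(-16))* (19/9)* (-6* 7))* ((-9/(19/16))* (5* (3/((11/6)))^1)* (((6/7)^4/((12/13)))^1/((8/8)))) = -6823440/3773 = -1808.49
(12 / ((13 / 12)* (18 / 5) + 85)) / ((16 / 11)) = 0.09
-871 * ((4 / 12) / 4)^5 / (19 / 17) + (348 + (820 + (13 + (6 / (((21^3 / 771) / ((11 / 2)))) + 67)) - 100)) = 1866090681583 / 1621638144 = 1150.74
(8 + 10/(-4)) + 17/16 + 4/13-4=597/208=2.87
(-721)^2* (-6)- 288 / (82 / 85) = -127893126 / 41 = -3119344.54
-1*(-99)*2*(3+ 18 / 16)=3267 / 4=816.75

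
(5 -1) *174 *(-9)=-6264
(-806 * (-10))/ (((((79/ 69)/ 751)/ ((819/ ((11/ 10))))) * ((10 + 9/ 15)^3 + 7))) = 53447574009375/ 16266811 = 3285682.36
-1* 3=-3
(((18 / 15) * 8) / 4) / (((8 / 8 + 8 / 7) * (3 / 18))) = 6.72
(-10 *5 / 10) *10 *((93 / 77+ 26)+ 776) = -3092350 / 77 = -40160.39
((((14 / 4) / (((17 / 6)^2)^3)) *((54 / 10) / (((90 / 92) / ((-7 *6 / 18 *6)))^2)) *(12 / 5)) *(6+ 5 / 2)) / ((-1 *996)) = -11287454976 / 73655081875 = -0.15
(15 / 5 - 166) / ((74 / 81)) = -13203 / 74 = -178.42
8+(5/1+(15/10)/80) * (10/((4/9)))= 7739/64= 120.92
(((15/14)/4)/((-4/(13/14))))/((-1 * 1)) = 195/3136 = 0.06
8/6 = 4/3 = 1.33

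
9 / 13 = 0.69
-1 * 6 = -6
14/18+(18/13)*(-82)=-13193/117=-112.76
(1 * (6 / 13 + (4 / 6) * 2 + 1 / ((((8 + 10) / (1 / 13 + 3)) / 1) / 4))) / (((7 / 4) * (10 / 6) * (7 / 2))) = 464 / 1911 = 0.24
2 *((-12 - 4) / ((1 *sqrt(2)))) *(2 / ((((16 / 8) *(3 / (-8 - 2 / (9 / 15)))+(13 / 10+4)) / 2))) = -10880 *sqrt(2) / 811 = -18.97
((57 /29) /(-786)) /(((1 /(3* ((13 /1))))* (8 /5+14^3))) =-95 /2674496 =-0.00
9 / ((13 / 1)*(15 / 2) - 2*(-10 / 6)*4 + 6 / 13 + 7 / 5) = 0.08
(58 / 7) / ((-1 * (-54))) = 29 / 189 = 0.15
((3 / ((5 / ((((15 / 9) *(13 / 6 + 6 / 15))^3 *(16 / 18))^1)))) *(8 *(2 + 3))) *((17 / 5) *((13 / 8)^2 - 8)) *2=-2662043923 / 43740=-60860.63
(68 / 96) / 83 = 17 / 1992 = 0.01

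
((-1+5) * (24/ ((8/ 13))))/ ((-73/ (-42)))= 6552/ 73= 89.75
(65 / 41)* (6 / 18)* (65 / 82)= 4225 / 10086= 0.42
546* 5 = 2730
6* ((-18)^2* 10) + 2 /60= 583201 /30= 19440.03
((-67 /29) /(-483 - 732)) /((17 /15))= 67 /39933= 0.00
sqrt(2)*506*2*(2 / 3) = 954.12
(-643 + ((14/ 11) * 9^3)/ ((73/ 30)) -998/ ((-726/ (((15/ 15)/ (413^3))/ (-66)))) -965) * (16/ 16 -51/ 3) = 1209076130391991448/ 61601825191599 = 19627.28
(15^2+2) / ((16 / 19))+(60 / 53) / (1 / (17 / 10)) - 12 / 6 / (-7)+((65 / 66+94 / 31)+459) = 4462031933 / 6072528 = 734.79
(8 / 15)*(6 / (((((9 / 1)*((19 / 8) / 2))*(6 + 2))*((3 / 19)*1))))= 32 / 135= 0.24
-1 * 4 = -4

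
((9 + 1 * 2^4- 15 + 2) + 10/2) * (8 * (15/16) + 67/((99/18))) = 334.59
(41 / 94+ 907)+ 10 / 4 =42767 / 47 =909.94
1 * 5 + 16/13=81/13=6.23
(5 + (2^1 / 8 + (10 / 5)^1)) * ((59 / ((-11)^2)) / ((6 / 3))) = 1711 / 968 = 1.77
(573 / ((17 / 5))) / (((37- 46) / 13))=-12415 / 51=-243.43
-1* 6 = -6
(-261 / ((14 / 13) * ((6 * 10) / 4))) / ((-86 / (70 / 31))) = 1131 / 2666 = 0.42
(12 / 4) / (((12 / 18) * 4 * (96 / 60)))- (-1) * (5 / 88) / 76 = 9415 / 13376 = 0.70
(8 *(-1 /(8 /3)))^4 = 81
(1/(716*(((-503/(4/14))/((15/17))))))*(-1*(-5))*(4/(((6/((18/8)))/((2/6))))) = -75/42857612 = -0.00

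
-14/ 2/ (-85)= 7/ 85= 0.08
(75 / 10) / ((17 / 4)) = 30 / 17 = 1.76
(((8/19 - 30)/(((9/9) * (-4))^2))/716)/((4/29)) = -8149/435328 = -0.02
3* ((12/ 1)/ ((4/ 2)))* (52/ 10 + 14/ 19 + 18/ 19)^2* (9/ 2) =34644996/ 9025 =3838.78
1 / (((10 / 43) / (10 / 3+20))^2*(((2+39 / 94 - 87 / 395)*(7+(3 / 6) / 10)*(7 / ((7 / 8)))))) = 3651775 / 44901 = 81.33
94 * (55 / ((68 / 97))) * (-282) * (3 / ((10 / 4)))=-42426054 / 17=-2495650.24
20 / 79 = 0.25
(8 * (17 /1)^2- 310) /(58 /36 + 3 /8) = 1008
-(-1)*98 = 98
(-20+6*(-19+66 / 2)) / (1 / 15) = 960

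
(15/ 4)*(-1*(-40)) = 150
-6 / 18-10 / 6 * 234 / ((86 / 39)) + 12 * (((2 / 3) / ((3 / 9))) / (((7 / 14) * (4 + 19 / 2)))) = -67198 / 387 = -173.64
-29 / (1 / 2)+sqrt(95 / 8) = -58+sqrt(190) / 4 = -54.55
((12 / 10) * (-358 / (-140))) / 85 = 537 / 14875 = 0.04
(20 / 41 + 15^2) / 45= 1849 / 369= 5.01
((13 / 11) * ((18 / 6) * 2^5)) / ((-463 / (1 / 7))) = -0.04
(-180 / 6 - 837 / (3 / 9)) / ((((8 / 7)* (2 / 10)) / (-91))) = 8093085 / 8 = 1011635.62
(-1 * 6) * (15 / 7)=-90 / 7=-12.86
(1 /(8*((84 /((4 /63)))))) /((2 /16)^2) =8 /1323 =0.01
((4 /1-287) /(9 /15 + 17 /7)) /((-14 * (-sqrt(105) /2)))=-283 * sqrt(105) /2226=-1.30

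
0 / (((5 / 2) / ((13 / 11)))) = 0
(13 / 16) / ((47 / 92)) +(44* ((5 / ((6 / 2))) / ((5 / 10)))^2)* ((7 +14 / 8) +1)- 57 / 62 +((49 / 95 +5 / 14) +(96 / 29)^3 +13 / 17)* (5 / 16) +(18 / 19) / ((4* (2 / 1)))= 36862943693979821 / 7713035688288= 4779.30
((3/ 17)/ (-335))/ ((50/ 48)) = -0.00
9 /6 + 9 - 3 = 15 /2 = 7.50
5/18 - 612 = -11011/18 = -611.72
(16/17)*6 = 96/17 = 5.65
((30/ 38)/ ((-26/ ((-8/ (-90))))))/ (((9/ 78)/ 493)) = -1972/ 171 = -11.53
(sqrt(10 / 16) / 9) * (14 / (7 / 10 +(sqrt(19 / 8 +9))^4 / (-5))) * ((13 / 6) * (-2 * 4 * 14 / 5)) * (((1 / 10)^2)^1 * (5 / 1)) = 5824 * sqrt(10) / 155385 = 0.12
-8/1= -8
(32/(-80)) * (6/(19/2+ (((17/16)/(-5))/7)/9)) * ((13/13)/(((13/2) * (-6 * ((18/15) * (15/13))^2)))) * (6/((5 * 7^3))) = 416/35179305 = 0.00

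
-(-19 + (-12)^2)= -125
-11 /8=-1.38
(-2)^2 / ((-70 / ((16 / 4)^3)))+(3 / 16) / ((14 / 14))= -1943 / 560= -3.47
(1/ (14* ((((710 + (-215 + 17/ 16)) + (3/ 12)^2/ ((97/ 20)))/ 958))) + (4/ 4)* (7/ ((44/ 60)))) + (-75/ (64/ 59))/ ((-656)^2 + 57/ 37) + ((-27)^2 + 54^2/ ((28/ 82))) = 50956705666996800617/ 5491972677408448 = 9278.40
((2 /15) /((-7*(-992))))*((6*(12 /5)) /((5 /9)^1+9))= 27 /933100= 0.00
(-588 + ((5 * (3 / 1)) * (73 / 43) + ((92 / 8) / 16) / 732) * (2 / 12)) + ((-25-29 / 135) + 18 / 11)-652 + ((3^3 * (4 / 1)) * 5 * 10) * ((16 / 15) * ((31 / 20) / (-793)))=-16470788410051 / 12963075840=-1270.59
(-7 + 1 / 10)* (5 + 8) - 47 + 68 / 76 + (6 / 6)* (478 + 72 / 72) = 343.19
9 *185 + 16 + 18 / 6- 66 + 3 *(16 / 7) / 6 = 11334 / 7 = 1619.14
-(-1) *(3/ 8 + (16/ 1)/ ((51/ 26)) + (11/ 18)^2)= 98101/ 11016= 8.91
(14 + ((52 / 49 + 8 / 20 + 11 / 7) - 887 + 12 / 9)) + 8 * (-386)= -2908126 / 735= -3956.63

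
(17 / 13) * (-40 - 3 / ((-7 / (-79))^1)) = -8789 / 91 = -96.58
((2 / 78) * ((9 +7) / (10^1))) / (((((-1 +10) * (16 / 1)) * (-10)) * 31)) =-1 / 1088100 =-0.00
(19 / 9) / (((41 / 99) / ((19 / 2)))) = 3971 / 82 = 48.43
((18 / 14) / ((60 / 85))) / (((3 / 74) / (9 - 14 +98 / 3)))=52207 / 42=1243.02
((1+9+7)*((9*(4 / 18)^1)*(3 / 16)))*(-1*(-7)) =357 / 8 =44.62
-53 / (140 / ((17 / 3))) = -901 / 420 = -2.15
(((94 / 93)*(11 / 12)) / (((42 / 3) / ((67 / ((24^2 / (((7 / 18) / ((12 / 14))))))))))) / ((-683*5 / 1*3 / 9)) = -242473 / 79027799040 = -0.00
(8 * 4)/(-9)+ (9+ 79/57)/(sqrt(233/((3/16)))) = -32/9+ 148 * sqrt(699)/13281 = -3.26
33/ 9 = 11/ 3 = 3.67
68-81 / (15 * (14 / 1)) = 4733 / 70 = 67.61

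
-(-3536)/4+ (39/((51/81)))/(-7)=104143/119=875.15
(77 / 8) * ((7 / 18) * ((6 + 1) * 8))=3773 / 18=209.61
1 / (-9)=-1 / 9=-0.11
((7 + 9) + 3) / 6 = 19 / 6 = 3.17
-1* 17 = -17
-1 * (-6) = 6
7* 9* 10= 630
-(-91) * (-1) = -91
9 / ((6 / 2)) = 3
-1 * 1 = -1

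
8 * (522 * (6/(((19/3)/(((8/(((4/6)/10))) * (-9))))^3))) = -852210284544000/6859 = -124247016262.43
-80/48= -5/3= -1.67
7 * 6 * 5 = 210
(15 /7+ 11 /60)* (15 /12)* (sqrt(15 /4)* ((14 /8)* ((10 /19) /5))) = 977* sqrt(15) /3648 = 1.04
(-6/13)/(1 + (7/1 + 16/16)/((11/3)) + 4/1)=-66/1027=-0.06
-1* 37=-37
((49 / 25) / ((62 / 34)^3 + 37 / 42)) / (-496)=-0.00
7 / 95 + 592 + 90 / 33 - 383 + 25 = 247457 / 1045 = 236.80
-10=-10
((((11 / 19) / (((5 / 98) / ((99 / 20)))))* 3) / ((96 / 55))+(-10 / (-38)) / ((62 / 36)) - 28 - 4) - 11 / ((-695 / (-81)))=1661315063 / 26198720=63.41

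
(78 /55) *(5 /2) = 3.55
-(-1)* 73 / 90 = 73 / 90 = 0.81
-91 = -91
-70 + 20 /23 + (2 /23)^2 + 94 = 13160 /529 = 24.88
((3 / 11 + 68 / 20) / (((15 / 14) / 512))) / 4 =361984 / 825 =438.77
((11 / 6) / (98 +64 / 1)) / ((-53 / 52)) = -143 / 12879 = -0.01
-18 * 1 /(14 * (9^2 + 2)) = -9 /581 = -0.02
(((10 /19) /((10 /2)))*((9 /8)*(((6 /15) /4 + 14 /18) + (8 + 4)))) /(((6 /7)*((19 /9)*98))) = 183 /21280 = 0.01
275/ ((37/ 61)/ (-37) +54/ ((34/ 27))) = 285175/ 44452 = 6.42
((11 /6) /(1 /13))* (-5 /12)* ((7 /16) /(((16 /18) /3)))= -15015 /1024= -14.66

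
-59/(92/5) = -295/92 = -3.21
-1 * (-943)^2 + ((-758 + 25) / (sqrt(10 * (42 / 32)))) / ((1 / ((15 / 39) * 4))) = -889249 - 5864 * sqrt(210) / 273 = -889560.27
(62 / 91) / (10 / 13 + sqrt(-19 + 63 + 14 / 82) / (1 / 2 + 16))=6920595 / 5671162-13299 * sqrt(74251) / 5671162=0.58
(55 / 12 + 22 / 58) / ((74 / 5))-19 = -480653 / 25752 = -18.66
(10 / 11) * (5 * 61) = 3050 / 11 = 277.27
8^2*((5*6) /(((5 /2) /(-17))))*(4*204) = -10653696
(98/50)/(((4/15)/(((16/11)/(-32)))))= -0.33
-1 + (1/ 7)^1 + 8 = 50/ 7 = 7.14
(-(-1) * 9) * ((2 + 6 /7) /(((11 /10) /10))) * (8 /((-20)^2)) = 360 /77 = 4.68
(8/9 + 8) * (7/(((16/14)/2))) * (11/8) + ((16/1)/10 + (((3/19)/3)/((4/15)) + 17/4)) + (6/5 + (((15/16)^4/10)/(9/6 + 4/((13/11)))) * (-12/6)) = 558403045649/3558113280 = 156.94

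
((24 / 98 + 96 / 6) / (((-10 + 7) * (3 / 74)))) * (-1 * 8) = 1068.55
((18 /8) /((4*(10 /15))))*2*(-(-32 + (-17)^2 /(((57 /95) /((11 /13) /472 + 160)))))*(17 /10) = -216964715967 /981760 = -220995.68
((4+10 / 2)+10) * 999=18981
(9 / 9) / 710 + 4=2841 / 710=4.00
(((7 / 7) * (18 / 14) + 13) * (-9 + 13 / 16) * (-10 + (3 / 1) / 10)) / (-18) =-63535 / 1008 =-63.03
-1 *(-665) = 665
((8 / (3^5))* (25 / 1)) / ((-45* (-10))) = 0.00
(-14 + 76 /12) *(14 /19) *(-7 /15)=2254 /855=2.64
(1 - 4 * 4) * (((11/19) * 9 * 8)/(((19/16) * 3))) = -63360/361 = -175.51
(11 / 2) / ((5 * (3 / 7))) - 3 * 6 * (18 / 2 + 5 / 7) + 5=-35131 / 210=-167.29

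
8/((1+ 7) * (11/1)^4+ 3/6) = 0.00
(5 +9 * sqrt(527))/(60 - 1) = 5/59 +9 * sqrt(527)/59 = 3.59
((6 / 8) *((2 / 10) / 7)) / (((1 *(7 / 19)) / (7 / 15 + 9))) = 1349 / 2450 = 0.55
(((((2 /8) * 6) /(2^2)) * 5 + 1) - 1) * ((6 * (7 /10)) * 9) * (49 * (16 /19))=55566 /19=2924.53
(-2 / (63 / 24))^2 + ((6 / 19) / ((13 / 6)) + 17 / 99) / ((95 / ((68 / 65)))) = 1440299972 / 2466288825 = 0.58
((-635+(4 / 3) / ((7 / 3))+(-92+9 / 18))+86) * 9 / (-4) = 80631 / 56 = 1439.84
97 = 97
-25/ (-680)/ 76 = 5/ 10336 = 0.00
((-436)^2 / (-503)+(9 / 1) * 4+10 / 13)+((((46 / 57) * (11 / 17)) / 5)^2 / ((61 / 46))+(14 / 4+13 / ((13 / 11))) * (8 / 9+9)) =-411481695754473 / 2080732359550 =-197.76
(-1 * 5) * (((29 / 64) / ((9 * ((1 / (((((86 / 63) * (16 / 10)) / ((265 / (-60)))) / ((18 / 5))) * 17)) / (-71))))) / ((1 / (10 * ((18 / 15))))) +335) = -65386715 / 30051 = -2175.86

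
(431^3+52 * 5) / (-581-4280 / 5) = -80063251 / 1437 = -55715.55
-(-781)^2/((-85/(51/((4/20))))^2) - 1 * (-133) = -5489516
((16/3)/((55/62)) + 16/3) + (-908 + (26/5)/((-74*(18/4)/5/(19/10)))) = -896.80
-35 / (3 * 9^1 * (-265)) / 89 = 7 / 127359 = 0.00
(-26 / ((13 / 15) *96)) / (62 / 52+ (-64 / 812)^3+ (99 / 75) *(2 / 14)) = -13593818875 / 60047246904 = -0.23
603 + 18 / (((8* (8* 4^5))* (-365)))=7212072951 / 11960320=603.00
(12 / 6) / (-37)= -2 / 37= -0.05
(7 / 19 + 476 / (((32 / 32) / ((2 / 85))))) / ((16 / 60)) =3297 / 76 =43.38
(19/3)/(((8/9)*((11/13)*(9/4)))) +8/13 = 3739/858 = 4.36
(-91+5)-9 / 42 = -1207 / 14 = -86.21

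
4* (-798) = -3192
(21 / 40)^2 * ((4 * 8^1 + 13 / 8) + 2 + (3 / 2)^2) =133623 / 12800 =10.44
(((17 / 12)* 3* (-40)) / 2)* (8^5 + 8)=-2785960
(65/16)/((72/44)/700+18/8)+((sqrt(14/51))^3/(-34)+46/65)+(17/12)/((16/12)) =64460963/18036720 - 7 * sqrt(714)/44217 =3.57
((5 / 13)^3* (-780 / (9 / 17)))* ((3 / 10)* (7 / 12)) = -14875 / 1014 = -14.67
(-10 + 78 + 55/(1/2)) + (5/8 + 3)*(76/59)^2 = 640556/3481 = 184.01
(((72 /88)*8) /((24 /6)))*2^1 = 36 /11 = 3.27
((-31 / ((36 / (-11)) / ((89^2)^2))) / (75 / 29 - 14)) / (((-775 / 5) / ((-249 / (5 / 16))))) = -6644905259828 / 24825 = -267669899.69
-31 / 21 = -1.48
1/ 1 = 1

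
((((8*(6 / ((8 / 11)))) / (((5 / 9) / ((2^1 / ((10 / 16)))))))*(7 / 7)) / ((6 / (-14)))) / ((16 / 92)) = -127512 / 25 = -5100.48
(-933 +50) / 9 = -883 / 9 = -98.11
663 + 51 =714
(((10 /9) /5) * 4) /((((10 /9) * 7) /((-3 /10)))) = -6 /175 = -0.03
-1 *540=-540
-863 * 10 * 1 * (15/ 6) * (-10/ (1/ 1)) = 215750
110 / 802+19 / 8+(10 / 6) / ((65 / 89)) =599813 / 125112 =4.79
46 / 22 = 23 / 11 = 2.09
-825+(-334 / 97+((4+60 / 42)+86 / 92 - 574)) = -43605161 / 31234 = -1396.08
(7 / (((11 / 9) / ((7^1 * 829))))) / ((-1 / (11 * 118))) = -43139502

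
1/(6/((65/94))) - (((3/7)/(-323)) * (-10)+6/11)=-6220729/14027244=-0.44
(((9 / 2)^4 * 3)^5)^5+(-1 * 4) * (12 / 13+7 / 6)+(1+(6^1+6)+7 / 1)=8777016584046687757687311557878318862432696025492183644772291736180343617953146312475352423833398194938196981 / 49438373408900946658371425009664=177534493528997511491037800000000000000000000000000000000000000000000000000000.00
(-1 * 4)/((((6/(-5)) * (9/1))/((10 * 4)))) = 400/27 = 14.81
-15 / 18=-5 / 6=-0.83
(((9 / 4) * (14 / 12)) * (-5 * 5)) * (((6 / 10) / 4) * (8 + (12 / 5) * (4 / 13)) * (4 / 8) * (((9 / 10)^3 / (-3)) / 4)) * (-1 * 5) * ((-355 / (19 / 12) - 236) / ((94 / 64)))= 1188024327 / 290225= 4093.46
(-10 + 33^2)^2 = 1164241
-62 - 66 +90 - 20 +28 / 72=-1037 / 18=-57.61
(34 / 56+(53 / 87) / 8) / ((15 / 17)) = 56593 / 73080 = 0.77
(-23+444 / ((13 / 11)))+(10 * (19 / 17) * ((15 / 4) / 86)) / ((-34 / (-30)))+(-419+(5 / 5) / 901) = -2256194301 / 34248812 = -65.88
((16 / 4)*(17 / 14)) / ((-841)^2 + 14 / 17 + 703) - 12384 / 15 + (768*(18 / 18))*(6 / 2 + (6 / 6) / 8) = 331608765029 / 210625485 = 1574.40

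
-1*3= -3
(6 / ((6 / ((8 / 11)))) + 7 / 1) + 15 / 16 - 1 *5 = 645 / 176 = 3.66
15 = 15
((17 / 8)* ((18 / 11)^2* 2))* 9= 12393 / 121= 102.42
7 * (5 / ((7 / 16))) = 80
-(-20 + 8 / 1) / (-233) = -12 / 233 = -0.05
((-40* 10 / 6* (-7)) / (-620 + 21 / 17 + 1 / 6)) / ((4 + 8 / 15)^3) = -590625 / 72940132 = -0.01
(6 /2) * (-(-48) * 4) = 576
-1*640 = -640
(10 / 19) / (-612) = -5 / 5814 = -0.00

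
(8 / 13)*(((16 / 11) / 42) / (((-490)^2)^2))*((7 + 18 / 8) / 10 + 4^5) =3727 / 9836191706250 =0.00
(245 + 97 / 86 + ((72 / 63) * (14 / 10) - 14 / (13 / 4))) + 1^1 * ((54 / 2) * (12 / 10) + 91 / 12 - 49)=1572379 / 6708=234.40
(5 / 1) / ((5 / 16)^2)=256 / 5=51.20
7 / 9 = 0.78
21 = 21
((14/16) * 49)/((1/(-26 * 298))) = -664391/2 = -332195.50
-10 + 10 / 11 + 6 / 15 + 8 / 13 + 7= -769 / 715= -1.08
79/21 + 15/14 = 29/6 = 4.83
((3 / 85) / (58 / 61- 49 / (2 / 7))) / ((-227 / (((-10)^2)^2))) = 732000 / 80294213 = 0.01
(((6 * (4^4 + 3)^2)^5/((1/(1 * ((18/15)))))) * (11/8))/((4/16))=348552203480982835151784851808/5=69710440696196567030356970000.00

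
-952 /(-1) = 952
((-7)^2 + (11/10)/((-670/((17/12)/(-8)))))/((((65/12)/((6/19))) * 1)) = 94550961/33098000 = 2.86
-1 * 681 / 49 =-681 / 49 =-13.90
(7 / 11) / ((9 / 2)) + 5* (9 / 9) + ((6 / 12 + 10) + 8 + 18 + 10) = 10225 / 198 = 51.64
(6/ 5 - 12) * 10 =-108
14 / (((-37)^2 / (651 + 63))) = 9996 / 1369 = 7.30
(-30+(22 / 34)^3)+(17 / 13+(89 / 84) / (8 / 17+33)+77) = 148391705729 / 3052682724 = 48.61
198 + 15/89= 17637/89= 198.17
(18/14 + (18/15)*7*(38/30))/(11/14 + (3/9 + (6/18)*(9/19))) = 237918/25475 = 9.34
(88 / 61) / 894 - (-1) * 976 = 26612636 / 27267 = 976.00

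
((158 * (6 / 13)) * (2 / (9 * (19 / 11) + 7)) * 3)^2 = 61168041 / 162409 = 376.63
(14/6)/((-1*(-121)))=7/363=0.02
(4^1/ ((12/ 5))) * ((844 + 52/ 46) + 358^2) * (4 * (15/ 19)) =296721000/ 437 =678995.42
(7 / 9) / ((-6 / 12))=-1.56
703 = 703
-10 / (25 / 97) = -194 / 5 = -38.80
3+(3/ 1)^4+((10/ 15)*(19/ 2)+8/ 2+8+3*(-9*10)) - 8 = -527/ 3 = -175.67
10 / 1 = 10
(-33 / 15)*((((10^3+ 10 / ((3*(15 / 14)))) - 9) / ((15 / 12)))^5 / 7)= -645772918903928775246848 / 6458484375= -99988307071491.33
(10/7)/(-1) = -1.43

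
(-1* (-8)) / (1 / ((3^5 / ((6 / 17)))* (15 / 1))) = 82620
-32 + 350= 318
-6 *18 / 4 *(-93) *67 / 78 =56079 / 26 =2156.88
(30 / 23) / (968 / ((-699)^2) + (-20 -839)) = -14658030 / 9653267693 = -0.00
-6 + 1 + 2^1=-3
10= 10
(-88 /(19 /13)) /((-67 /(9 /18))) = 572 /1273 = 0.45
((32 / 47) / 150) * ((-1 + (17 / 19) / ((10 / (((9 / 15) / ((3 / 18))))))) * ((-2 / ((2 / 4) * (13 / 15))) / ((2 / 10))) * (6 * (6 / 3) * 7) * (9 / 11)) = 15579648 / 3192475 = 4.88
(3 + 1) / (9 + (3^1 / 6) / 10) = 80 / 181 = 0.44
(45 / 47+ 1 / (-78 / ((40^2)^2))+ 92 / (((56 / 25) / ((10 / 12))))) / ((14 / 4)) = -1682674235 / 179634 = -9367.24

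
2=2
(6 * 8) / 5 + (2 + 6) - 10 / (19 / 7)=1322 / 95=13.92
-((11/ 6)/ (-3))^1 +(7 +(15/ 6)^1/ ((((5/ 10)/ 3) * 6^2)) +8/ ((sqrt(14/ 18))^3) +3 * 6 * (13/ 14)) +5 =216 * sqrt(7)/ 49 +7495/ 252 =41.40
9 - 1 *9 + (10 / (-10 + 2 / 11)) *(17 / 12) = -935 / 648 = -1.44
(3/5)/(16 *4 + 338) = 1/670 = 0.00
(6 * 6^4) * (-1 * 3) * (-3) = 69984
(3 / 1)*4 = 12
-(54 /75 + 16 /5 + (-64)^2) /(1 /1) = -102498 /25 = -4099.92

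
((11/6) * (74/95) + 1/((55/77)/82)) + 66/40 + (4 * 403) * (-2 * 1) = -3540979/1140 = -3106.12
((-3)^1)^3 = -27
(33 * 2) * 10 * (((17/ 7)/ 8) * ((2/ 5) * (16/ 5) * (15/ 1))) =26928/ 7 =3846.86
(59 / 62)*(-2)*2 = -118 / 31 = -3.81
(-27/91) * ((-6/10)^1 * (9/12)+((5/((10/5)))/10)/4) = 837/7280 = 0.11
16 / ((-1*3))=-5.33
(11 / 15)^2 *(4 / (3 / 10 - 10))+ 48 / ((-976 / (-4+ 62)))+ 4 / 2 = -286028 / 266265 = -1.07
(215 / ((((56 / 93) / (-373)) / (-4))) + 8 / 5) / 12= 37290787 / 840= 44393.79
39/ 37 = 1.05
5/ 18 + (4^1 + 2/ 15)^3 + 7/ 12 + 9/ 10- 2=950087/ 13500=70.38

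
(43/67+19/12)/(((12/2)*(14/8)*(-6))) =-1789/50652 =-0.04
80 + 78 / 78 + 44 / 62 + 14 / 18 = 82.49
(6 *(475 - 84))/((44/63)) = 3359.05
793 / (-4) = -793 / 4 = -198.25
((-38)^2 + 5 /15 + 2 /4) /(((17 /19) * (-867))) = -164711 /88434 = -1.86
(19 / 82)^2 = 361 / 6724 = 0.05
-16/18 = -8/9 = -0.89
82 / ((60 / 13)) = 533 / 30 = 17.77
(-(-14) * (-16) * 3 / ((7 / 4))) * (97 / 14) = -18624 / 7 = -2660.57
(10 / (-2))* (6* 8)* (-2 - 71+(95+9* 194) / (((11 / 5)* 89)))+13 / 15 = 224155927 / 14685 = 15264.28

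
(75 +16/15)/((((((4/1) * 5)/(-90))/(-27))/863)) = 79759323/10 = 7975932.30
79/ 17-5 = -6/ 17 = -0.35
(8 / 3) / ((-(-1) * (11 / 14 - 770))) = -112 / 32307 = -0.00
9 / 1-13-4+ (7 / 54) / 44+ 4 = -9497 / 2376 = -4.00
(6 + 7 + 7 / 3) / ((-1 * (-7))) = 46 / 21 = 2.19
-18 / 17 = -1.06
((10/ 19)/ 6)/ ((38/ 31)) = 155/ 2166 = 0.07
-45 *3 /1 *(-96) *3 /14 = 19440 /7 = 2777.14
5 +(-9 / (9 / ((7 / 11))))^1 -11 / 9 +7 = 1004 / 99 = 10.14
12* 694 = 8328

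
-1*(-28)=28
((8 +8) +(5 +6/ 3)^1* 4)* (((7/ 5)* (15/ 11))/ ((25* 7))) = 12/ 25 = 0.48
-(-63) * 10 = 630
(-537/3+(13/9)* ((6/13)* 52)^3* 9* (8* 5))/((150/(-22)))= -79071311/75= -1054284.15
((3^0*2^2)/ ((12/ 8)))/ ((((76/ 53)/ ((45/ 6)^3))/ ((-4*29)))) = -1729125/ 19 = -91006.58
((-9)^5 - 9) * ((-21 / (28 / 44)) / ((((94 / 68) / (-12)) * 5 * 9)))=-88350768 / 235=-375960.71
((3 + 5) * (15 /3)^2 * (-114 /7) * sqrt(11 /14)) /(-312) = 475 * sqrt(154) /637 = 9.25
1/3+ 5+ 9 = 43/3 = 14.33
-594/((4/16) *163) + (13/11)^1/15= -389921/26895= -14.50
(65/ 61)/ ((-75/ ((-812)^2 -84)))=-1714076/ 183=-9366.54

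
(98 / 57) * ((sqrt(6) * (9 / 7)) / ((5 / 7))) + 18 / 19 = 18 / 19 + 294 * sqrt(6) / 95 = 8.53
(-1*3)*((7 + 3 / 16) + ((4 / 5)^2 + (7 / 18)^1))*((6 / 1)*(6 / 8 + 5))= -680317 / 800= -850.40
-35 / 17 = -2.06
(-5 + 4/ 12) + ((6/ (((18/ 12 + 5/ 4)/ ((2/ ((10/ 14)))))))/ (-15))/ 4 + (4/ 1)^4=207266/ 825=251.23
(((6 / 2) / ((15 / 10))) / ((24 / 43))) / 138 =43 / 1656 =0.03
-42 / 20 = -21 / 10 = -2.10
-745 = -745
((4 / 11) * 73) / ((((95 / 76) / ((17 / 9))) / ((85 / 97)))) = 337552 / 9603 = 35.15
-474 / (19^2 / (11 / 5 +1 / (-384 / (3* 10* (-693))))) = -4272873 / 57760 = -73.98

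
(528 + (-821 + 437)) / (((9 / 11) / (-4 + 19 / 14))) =-3256 / 7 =-465.14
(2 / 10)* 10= 2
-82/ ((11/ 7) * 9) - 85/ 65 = -9145/ 1287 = -7.11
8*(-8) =-64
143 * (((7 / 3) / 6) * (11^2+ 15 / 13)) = 6793.11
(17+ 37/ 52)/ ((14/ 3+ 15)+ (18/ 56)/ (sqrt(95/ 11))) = 3035376540/ 3370339193 - 522207*sqrt(1045)/ 3370339193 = 0.90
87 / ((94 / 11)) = 957 / 94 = 10.18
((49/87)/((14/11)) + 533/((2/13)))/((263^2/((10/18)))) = 0.03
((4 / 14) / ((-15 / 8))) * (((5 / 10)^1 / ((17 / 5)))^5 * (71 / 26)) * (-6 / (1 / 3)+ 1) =44375 / 91204932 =0.00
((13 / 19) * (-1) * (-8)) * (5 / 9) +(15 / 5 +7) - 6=1204 / 171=7.04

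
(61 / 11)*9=549 / 11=49.91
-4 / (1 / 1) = -4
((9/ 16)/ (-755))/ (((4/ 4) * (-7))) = 9/ 84560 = 0.00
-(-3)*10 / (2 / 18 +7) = 135 / 32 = 4.22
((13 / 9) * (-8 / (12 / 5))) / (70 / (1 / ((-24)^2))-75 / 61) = -1586 / 13281003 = -0.00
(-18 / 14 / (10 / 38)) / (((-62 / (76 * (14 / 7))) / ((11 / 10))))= 71478 / 5425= 13.18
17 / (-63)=-17 / 63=-0.27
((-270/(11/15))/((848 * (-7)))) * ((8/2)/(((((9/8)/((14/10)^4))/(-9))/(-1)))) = 111132/14575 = 7.62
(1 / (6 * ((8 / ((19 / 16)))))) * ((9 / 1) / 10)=57 / 2560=0.02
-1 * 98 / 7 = -14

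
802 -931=-129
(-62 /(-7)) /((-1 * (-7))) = 1.27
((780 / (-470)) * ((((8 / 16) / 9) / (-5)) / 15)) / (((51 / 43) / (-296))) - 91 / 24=-17683237 / 4314600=-4.10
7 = 7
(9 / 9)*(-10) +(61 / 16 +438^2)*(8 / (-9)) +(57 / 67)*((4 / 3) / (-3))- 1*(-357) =-205242829 / 1206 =-170184.77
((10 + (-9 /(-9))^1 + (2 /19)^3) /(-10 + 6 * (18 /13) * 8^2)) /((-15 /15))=-980941 /46517738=-0.02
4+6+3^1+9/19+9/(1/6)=1282/19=67.47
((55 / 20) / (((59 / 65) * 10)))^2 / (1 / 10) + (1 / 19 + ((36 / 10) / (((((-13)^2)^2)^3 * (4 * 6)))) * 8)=239276809257896351723 / 246545928306523337440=0.97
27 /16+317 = 5099 /16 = 318.69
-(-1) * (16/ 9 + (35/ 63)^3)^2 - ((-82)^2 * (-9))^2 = -1946235924055655/ 531441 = -3662186252.20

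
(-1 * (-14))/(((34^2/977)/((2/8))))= 6839/2312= 2.96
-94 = -94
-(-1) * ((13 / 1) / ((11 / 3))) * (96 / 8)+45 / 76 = 36063 / 836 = 43.14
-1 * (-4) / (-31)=-4 / 31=-0.13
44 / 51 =0.86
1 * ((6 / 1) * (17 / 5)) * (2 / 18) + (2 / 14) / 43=2.27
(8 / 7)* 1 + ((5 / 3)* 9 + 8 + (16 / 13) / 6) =24.35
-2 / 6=-1 / 3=-0.33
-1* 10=-10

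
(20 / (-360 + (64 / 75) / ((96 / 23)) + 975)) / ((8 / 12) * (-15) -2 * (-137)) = 375 / 3045262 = 0.00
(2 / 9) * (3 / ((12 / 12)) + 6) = 2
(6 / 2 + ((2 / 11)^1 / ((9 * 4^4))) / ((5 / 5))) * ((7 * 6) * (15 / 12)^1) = 1330595 / 8448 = 157.50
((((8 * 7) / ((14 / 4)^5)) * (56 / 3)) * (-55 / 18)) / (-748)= 1280 / 157437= 0.01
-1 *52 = -52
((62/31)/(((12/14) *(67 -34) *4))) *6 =7/66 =0.11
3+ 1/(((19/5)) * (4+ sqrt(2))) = 409/133 - 5 * sqrt(2)/266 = 3.05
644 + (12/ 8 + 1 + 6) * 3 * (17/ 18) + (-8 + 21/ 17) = 134909/ 204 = 661.32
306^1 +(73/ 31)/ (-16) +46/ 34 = 2590359/ 8432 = 307.21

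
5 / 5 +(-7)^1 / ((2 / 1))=-5 / 2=-2.50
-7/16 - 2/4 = -15/16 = -0.94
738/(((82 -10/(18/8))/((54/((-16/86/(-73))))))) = 281464713/1396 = 201622.29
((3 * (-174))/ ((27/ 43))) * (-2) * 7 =34916/ 3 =11638.67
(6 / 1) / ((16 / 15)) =45 / 8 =5.62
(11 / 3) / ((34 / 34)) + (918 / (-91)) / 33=3.36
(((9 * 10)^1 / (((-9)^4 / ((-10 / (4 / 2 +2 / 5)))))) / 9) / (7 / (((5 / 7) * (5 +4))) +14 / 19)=-11875 / 3413907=-0.00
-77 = -77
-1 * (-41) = 41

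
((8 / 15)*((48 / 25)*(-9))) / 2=-576 / 125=-4.61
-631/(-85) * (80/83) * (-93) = -938928/1411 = -665.43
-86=-86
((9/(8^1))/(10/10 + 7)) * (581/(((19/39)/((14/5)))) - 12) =1422387/3040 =467.89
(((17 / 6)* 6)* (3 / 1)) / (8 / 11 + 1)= 561 / 19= 29.53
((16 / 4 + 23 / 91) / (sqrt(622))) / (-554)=-387 * sqrt(622) / 31357508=-0.00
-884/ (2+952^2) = -442/ 453153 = -0.00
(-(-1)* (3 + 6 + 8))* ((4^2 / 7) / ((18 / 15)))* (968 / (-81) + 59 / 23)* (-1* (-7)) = -11889800 / 5589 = -2127.36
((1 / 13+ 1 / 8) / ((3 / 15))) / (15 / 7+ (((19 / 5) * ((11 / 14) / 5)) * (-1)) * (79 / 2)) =-18375 / 390286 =-0.05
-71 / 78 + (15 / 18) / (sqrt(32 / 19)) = -71 / 78 + 5 * sqrt(38) / 48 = -0.27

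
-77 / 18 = -4.28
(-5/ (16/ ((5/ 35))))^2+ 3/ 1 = 37657/ 12544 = 3.00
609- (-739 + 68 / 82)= 1347.17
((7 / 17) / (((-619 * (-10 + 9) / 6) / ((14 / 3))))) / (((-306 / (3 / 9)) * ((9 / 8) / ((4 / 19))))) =-3136 / 825939747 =-0.00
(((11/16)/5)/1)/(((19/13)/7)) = 1001/1520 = 0.66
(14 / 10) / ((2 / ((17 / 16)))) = 119 / 160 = 0.74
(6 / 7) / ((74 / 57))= 171 / 259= 0.66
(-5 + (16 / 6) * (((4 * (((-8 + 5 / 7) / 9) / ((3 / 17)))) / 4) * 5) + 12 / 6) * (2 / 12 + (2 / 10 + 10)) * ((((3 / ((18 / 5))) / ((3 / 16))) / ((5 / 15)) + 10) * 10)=-37714970 / 243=-155205.64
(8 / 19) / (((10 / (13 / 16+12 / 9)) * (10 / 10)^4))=103 / 1140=0.09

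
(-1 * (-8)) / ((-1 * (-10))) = 4 / 5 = 0.80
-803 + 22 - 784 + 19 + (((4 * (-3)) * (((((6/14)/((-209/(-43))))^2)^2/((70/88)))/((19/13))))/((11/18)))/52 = -4709864846899904786/3046484338347065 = -1546.00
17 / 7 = 2.43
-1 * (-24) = 24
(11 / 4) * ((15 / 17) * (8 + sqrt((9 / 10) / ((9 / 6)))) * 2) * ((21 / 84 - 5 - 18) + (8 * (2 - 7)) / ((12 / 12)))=-41415 / 17 - 8283 * sqrt(15) / 136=-2672.06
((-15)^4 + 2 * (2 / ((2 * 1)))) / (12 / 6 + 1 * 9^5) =50627 / 59051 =0.86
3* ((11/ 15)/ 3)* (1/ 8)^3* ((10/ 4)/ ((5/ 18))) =33/ 2560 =0.01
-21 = -21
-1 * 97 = -97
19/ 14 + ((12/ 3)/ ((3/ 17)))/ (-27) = 587/ 1134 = 0.52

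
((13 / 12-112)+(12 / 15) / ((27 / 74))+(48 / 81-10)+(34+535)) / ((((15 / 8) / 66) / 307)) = 3288779252 / 675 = 4872265.56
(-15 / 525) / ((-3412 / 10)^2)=-5 / 20373052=-0.00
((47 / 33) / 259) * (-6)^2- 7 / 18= -9791 / 51282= -0.19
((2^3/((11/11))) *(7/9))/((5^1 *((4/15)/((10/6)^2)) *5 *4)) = 35/54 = 0.65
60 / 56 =15 / 14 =1.07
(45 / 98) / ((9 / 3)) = 15 / 98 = 0.15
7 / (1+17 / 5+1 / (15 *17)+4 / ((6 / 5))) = 1785 / 1973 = 0.90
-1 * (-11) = 11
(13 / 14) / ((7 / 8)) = 52 / 49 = 1.06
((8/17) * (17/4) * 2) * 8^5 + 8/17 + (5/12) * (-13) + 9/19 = 508017737/3876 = 131067.53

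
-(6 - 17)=11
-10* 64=-640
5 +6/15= 5.40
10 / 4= 5 / 2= 2.50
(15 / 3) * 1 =5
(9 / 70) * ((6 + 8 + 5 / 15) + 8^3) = 4737 / 70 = 67.67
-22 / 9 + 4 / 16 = -79 / 36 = -2.19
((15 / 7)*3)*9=405 / 7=57.86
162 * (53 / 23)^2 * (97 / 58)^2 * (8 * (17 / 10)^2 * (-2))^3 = -1653574373767757088 / 6951390625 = -237876773.58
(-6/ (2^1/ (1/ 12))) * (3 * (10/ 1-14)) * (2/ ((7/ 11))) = 66/ 7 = 9.43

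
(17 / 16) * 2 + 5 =57 / 8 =7.12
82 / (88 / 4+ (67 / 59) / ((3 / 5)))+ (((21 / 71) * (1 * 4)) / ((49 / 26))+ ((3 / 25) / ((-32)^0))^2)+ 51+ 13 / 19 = 1391675397523 / 24959029375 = 55.76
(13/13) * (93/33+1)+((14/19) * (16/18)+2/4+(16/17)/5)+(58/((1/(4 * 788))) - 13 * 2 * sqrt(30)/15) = 58460722777/319770 - 26 * sqrt(30)/15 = 182811.67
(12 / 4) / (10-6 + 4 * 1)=3 / 8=0.38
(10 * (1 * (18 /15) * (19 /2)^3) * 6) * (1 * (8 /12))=41154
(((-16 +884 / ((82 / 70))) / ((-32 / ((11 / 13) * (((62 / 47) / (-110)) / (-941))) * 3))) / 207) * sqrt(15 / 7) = -234701 * sqrt(105) / 4098871675080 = -0.00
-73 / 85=-0.86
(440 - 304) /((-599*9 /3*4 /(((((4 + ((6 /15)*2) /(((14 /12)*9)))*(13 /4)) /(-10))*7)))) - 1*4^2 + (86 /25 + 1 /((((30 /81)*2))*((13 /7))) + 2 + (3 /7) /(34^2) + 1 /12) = -135736999907 /14177790900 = -9.57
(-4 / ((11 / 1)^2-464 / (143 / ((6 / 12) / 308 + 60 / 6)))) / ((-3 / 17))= 748748 / 2924979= 0.26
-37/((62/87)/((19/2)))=-61161/124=-493.23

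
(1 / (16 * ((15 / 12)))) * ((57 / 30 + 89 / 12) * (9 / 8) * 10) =1677 / 320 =5.24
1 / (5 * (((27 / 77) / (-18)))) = -10.27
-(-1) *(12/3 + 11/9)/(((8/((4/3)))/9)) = 47/6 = 7.83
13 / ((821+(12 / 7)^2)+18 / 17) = 10829 / 687223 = 0.02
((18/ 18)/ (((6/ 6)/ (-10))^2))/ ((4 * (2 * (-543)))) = -25/ 1086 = -0.02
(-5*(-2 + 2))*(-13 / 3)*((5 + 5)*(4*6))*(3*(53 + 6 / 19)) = 0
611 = 611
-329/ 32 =-10.28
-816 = -816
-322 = -322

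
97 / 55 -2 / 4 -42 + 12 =-3161 / 110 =-28.74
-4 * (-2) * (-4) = -32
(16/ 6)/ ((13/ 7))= 1.44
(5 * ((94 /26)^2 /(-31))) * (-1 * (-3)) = -33135 /5239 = -6.32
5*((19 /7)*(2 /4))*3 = 285 /14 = 20.36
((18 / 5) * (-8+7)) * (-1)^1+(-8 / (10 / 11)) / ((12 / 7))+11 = 142 / 15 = 9.47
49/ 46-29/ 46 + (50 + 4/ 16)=4663/ 92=50.68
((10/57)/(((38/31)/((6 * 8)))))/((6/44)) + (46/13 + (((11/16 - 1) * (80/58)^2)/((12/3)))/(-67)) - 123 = -54802402918/793309413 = -69.08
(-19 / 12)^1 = -19 / 12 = -1.58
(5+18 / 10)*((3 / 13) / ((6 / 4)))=1.05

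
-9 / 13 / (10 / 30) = -27 / 13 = -2.08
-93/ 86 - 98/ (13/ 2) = -18065/ 1118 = -16.16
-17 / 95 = -0.18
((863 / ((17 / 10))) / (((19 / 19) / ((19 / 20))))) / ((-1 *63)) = -16397 / 2142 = -7.65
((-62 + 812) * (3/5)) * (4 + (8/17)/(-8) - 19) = -115200/17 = -6776.47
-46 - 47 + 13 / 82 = -7613 / 82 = -92.84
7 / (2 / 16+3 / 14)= 392 / 19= 20.63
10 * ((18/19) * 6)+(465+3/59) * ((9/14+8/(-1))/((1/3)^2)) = -241186707/7847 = -30736.17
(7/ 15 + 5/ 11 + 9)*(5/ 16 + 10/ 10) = 11459/ 880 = 13.02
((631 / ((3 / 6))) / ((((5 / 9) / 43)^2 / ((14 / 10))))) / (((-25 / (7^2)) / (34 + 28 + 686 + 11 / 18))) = -1941295577067 / 125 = -15530364616.54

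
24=24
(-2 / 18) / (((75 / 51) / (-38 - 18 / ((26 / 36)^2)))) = 208318 / 38025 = 5.48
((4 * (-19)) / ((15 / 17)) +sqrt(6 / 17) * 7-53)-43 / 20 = -8477 / 60 +7 * sqrt(102) / 17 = -137.12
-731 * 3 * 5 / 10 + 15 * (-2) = -2253 / 2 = -1126.50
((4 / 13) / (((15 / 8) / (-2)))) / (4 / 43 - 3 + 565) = -1376 / 2356575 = -0.00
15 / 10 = 3 / 2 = 1.50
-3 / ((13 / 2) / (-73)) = 33.69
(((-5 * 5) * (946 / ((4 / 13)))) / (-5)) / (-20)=-6149 / 8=-768.62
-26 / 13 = -2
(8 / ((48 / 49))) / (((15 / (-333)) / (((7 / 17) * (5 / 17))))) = -12691 / 578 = -21.96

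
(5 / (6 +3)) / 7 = 5 / 63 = 0.08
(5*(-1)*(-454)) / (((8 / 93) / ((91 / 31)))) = 309855 / 4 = 77463.75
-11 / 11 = -1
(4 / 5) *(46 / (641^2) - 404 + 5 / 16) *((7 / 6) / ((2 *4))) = -18577157501 / 394445760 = -47.10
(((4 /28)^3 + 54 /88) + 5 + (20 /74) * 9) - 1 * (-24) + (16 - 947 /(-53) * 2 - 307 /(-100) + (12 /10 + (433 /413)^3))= 3388914761913306 /37989225757175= 89.21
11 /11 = 1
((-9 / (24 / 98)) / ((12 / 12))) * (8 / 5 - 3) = 1029 / 20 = 51.45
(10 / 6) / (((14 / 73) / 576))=35040 / 7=5005.71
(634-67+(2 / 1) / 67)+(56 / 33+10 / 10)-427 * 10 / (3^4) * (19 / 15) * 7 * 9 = -72372940 / 19899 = -3637.01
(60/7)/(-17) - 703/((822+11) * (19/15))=-1.17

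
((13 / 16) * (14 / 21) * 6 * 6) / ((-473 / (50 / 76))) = -975 / 35948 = -0.03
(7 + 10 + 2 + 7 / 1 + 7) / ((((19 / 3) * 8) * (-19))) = -99 / 2888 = -0.03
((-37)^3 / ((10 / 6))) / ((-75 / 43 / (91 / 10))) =198205189 / 1250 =158564.15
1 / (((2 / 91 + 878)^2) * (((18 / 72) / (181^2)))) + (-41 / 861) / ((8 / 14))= 207440449 / 2394003750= 0.09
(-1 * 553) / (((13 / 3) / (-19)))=31521 / 13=2424.69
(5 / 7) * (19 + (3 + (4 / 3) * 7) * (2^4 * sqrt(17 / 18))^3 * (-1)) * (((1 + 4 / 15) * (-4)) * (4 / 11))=-5776 / 231 + 195805184 * sqrt(34) / 18711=60994.21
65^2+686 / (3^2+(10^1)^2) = 461211 / 109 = 4231.29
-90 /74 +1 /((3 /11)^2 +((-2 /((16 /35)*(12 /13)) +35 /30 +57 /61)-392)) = -12607256967 /10344410383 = -1.22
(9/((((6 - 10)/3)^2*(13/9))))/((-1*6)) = -243/416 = -0.58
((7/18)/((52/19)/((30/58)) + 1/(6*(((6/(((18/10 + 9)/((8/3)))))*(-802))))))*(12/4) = 4266640/19350143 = 0.22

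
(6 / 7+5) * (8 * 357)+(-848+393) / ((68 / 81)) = 1100649 / 68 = 16186.01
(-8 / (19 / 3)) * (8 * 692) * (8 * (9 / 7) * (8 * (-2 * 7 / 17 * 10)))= 1530593280 / 323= 4738678.89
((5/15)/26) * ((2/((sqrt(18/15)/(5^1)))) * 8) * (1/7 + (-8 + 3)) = -4.55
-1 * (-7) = 7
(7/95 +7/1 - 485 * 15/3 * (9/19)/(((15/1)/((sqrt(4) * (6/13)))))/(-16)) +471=2383509/4940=482.49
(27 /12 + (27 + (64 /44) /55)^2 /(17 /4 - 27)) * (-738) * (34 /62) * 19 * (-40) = -1896460036454268 /206511305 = -9183323.09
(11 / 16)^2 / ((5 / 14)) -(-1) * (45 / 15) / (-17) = 12479 / 10880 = 1.15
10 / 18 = 5 / 9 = 0.56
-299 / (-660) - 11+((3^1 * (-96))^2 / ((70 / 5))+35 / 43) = 1175041799 / 198660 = 5914.84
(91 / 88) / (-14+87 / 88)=-91 / 1145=-0.08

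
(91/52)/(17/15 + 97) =105/5888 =0.02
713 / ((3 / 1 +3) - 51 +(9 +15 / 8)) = -5704 / 273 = -20.89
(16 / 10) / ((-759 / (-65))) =104 / 759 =0.14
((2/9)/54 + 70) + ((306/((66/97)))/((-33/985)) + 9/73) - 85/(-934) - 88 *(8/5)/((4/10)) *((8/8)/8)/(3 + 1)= -13364.46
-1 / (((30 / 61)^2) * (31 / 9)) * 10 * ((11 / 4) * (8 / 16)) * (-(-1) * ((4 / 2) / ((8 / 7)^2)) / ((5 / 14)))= -14039333 / 198400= -70.76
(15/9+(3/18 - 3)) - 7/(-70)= -16/15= -1.07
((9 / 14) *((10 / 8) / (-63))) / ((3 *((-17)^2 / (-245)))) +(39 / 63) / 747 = 160781 / 36268344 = 0.00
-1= -1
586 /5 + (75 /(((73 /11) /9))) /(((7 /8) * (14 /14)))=596446 /2555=233.44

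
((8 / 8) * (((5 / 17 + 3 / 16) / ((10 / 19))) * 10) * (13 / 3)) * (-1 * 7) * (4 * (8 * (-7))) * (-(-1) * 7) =22196902 / 51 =435233.37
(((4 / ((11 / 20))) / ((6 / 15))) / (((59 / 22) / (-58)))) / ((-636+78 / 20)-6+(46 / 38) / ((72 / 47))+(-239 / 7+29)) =1110816000 / 1814877347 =0.61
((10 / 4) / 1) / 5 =1 / 2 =0.50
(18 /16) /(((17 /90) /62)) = 12555 /34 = 369.26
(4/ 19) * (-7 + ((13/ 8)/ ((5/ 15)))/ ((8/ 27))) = 605/ 304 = 1.99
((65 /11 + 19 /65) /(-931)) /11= -4434 /7322315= -0.00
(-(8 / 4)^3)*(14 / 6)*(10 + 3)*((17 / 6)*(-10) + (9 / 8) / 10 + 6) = 485303 / 90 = 5392.26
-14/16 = -0.88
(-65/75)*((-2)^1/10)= 13/75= 0.17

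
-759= -759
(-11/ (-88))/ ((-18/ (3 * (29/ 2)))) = -29/ 96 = -0.30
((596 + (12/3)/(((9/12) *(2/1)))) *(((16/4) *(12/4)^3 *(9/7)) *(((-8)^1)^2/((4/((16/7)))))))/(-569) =-148967424/27881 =-5342.97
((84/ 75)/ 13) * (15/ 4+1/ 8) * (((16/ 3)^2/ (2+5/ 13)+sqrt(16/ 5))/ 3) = 434 * sqrt(5)/ 4875+896/ 675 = 1.53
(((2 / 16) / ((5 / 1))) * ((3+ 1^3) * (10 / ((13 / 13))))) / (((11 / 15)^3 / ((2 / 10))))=675 / 1331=0.51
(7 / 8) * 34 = 119 / 4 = 29.75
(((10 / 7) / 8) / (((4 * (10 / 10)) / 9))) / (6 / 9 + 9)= 135 / 3248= 0.04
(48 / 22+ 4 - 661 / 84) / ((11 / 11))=-1559 / 924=-1.69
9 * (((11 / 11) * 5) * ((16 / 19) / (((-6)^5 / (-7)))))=35 / 1026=0.03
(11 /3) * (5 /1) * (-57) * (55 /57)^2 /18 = -166375 /3078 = -54.05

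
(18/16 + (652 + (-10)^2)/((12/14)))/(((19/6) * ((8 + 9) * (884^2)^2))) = 21083/788990136077312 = 0.00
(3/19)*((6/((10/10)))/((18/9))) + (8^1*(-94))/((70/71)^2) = -17995427/23275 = -773.17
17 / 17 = 1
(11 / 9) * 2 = 22 / 9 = 2.44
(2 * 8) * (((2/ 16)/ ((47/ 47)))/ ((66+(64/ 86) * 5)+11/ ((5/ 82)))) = 215/ 26888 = 0.01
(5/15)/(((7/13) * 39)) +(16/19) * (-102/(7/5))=-73421/1197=-61.34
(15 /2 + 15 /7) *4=270 /7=38.57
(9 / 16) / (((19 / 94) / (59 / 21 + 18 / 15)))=59361 / 5320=11.16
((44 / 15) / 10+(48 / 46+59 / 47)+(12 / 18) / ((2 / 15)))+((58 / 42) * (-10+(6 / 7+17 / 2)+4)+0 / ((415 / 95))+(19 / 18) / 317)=46210833968 / 3778013925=12.23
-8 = -8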